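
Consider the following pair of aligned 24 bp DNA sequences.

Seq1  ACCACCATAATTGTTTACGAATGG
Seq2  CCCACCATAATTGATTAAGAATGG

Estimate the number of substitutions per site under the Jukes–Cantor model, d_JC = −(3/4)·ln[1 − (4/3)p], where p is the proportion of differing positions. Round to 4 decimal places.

0.1367

Differing sites — 1:A/C; 14:T/A; 18:C/A.
p = 3/24 = 0.125000.
d = −0.75 · ln(1 − (4/3)·0.125000) = −0.75 · ln(0.833333) = −0.75 · (-0.182322) = 0.1367.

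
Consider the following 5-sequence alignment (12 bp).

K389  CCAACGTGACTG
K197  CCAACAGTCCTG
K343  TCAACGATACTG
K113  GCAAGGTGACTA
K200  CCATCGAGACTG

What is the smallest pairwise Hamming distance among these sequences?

2

Pairwise Hamming distances:
  K389 vs K197: 4
  K389 vs K343: 3
  K389 vs K113: 3
  K389 vs K200: 2
  K197 vs K343: 4
  K197 vs K113: 7
  K197 vs K200: 5
  K343 vs K113: 5
  K343 vs K200: 3
  K113 vs K200: 5
The smallest is 2, between K389 and K200.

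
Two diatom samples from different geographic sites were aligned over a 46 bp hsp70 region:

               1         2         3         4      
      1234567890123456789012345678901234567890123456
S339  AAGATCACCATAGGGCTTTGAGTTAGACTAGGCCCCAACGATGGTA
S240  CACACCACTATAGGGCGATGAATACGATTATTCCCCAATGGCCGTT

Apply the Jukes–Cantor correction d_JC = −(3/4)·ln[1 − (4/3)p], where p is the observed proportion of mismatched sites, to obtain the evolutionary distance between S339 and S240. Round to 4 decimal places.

Differing sites — 1:A/C; 3:G/C; 5:T/C; 9:C/T; 17:T/G; 18:T/A; 22:G/A; 24:T/A; 25:A/C; 28:C/T; 31:G/T; 32:G/T; 39:C/T; 41:A/G; 42:T/C; 43:G/C; 46:A/T.
p = 17/46 = 0.369565.
d = −0.75 · ln(1 − (4/3)·0.369565) = −0.75 · ln(0.507247) = −0.75 · (-0.678757) = 0.5091.

0.5091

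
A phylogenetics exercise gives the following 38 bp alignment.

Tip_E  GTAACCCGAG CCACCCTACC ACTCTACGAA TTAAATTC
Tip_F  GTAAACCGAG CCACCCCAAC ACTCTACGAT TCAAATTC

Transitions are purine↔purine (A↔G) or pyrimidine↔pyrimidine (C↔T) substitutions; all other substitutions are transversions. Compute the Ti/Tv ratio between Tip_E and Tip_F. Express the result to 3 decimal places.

0.667

Differing sites — 5:C/A (Tv); 17:T/C (Ti); 19:C/A (Tv); 30:A/T (Tv); 32:T/C (Ti).
Of the 5 differences, 2 transitions and 3 transversions, so Ti/Tv = 2/3 = 0.667.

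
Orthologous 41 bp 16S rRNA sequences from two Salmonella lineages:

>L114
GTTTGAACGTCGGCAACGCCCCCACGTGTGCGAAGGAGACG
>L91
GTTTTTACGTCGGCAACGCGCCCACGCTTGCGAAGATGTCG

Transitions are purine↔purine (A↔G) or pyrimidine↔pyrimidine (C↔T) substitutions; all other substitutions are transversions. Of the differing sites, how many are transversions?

The sequences differ at positions 5 (G/T, transversion), 6 (A/T, transversion), 20 (C/G, transversion), 27 (T/C, transition), 28 (G/T, transversion), 36 (G/A, transition), 37 (A/T, transversion), 39 (A/T, transversion).
Of the 8 differences, 2 transitions and 6 transversions, so the answer is 6.

6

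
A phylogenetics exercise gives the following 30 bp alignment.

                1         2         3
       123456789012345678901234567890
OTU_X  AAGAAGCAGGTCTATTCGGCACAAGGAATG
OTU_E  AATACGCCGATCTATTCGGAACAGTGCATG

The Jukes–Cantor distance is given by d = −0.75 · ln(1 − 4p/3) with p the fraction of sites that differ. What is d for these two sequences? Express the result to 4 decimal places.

0.3295

Differing sites — 3:G/T; 5:A/C; 8:A/C; 10:G/A; 20:C/A; 24:A/G; 25:G/T; 27:A/C.
p = 8/30 = 0.266667.
d = −0.75 · ln(1 − (4/3)·0.266667) = −0.75 · ln(0.644444) = −0.75 · (-0.439367) = 0.3295.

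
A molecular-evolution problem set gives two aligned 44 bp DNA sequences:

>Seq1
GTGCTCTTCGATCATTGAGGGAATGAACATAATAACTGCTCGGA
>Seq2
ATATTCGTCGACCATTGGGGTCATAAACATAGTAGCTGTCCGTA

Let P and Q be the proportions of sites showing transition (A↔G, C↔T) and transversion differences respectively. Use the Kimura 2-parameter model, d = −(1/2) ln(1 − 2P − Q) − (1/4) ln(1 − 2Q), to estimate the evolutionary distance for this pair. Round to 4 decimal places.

0.4444

Mismatches occur at site 1 (G/A, transition), site 3 (G/A, transition), site 4 (C/T, transition), site 7 (T/G, transversion), site 12 (T/C, transition), site 18 (A/G, transition), site 21 (G/T, transversion), site 22 (A/C, transversion), site 25 (G/A, transition), site 32 (A/G, transition), site 35 (A/G, transition), site 39 (C/T, transition), site 40 (T/C, transition), site 43 (G/T, transversion).
Of the 14 differences, 10 transitions and 4 transversions over 44 sites: P = 10/44 = 0.227273, Q = 4/44 = 0.090909.
d = −0.5·ln(0.454545) − 0.25·ln(0.818182) = −0.5·(-0.788458) − 0.25·(-0.200670) = 0.4444.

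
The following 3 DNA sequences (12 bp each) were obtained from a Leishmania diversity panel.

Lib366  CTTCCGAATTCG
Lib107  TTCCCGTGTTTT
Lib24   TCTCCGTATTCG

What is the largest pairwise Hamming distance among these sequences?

Pairwise Hamming distances:
  Lib366 vs Lib107: 6
  Lib366 vs Lib24: 3
  Lib107 vs Lib24: 5
The largest is 6, between Lib366 and Lib107.

6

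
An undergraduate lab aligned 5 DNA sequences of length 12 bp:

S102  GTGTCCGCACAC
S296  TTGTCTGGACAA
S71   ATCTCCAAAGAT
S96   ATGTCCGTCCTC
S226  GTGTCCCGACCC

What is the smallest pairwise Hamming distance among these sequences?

3

Pairwise Hamming distances:
  S102 vs S296: 4
  S102 vs S71: 6
  S102 vs S96: 4
  S102 vs S226: 3
  S296 vs S71: 7
  S296 vs S96: 6
  S296 vs S226: 5
  S71 vs S96: 7
  S71 vs S226: 7
  S96 vs S226: 5
The smallest is 3, between S102 and S226.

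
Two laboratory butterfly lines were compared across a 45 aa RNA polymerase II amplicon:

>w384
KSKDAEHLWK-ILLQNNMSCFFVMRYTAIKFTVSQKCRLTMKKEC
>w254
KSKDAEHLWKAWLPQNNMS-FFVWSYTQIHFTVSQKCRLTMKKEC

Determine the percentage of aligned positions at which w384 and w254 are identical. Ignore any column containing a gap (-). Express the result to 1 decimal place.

Excluding the 2 gap columns leaves 43 comparable sites.
The sequences differ at positions 12 (I/W), 14 (L/P), 24 (M/W), 25 (R/S), 28 (A/Q), 30 (K/H).
37 of the 43 comparable sites match, so the percent identity is 37/43 × 100 = 86.0%.

86.0%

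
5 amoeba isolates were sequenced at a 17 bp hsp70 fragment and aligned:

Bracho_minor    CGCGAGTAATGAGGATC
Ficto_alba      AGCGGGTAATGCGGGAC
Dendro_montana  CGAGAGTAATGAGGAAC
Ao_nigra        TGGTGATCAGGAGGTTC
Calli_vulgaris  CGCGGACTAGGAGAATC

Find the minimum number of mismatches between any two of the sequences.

2

Pairwise Hamming distances:
  Bracho_minor vs Ficto_alba: 5
  Bracho_minor vs Dendro_montana: 2
  Bracho_minor vs Ao_nigra: 8
  Bracho_minor vs Calli_vulgaris: 6
  Ficto_alba vs Dendro_montana: 5
  Ficto_alba vs Ao_nigra: 9
  Ficto_alba vs Calli_vulgaris: 9
  Dendro_montana vs Ao_nigra: 9
  Dendro_montana vs Calli_vulgaris: 8
  Ao_nigra vs Calli_vulgaris: 7
The smallest is 2, between Bracho_minor and Dendro_montana.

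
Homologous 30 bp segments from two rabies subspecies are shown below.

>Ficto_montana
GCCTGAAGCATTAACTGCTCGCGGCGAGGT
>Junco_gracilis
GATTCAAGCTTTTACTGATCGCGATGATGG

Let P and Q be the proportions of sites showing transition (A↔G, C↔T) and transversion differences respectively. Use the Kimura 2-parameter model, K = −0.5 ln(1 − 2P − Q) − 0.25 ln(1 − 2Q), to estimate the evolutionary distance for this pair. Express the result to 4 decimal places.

0.4411

Differing sites — 2:C/A (Tv); 3:C/T (Ti); 5:G/C (Tv); 10:A/T (Tv); 13:A/T (Tv); 18:C/A (Tv); 24:G/A (Ti); 25:C/T (Ti); 28:G/T (Tv); 30:T/G (Tv).
Of the 10 differences, 3 transitions and 7 transversions over 30 sites: P = 3/30 = 0.100000, Q = 7/30 = 0.233333.
d = −0.5·ln(0.566667) − 0.25·ln(0.533334) = −0.5·(-0.567983) − 0.25·(-0.628607) = 0.4411.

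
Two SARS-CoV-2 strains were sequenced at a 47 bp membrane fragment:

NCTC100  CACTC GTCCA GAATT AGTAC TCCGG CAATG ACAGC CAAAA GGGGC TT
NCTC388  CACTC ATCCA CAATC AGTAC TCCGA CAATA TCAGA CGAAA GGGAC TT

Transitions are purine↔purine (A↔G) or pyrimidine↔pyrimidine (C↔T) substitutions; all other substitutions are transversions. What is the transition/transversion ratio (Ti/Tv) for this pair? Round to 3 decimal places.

Mismatches occur at site 6 (G→A, transition), site 11 (G→C, transversion), site 15 (T→C, transition), site 25 (G→A, transition), site 30 (G→A, transition), site 31 (A→T, transversion), site 35 (C→A, transversion), site 37 (A→G, transition), site 44 (G→A, transition).
Of the 9 differences, 6 transitions and 3 transversions, so Ti/Tv = 6/3 = 2.000.

2.000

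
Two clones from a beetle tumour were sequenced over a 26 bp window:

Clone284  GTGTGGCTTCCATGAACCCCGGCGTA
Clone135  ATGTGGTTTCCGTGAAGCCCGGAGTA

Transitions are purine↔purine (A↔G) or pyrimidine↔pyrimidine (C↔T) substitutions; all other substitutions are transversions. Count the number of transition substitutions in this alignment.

3

The sequences differ at positions 1 (G/A, transition), 7 (C/T, transition), 12 (A/G, transition), 17 (C/G, transversion), 23 (C/A, transversion).
Of the 5 differences, 3 transitions and 2 transversions, so the answer is 3.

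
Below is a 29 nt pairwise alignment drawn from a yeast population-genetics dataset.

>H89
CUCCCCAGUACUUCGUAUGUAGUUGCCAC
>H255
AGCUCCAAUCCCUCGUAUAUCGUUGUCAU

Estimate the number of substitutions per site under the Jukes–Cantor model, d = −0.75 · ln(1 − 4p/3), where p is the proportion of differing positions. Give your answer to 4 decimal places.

0.4618

The sequences differ at positions 1 (C/A), 2 (U/G), 4 (C/U), 8 (G/A), 10 (A/C), 12 (U/C), 19 (G/A), 21 (A/C), 26 (C/U), 29 (C/U).
p = 10/29 = 0.344828.
d = −0.75 · ln(1 − (4/3)·0.344828) = −0.75 · ln(0.540229) = −0.75 · (-0.615762) = 0.4618.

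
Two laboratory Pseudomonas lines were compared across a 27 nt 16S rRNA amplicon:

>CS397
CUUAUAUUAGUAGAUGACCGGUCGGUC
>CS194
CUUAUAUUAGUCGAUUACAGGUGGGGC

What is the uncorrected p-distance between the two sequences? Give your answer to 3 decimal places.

0.185

The sequences differ at positions 12 (A/C), 16 (G/U), 19 (C/A), 23 (C/G), 26 (U/G).
There are 5 differences over 27 sites, so p = 5/27 = 0.185.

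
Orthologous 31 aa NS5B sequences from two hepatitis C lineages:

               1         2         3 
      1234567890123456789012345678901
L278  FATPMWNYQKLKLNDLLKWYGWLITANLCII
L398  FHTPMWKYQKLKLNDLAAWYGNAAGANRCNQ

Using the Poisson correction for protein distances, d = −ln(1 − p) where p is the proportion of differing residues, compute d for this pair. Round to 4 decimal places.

The sequences differ at positions 2 (A/H), 7 (N/K), 17 (L/A), 18 (K/A), 22 (W/N), 23 (L/A), 24 (I/A), 25 (T/G), 28 (L/R), 30 (I/N), 31 (I/Q).
p = 11/31 = 0.354839.
d = −ln(1 − 0.354839) = −ln(0.645161) = 0.4383.

0.4383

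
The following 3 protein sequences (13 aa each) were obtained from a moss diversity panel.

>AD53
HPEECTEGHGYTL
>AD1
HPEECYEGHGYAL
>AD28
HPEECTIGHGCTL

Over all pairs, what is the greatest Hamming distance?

Pairwise Hamming distances:
  AD53 vs AD1: 2
  AD53 vs AD28: 2
  AD1 vs AD28: 4
The largest is 4, between AD1 and AD28.

4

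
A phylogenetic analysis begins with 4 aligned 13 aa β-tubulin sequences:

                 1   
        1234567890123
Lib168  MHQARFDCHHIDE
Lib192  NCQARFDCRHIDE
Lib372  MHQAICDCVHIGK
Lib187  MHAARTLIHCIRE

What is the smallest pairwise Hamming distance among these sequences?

3

Pairwise Hamming distances:
  Lib168 vs Lib192: 3
  Lib168 vs Lib372: 5
  Lib168 vs Lib187: 6
  Lib192 vs Lib372: 7
  Lib192 vs Lib187: 9
  Lib372 vs Lib187: 9
The smallest is 3, between Lib168 and Lib192.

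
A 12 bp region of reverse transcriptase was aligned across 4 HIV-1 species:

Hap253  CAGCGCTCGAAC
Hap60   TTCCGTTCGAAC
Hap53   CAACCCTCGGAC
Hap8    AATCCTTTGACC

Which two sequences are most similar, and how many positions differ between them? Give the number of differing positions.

3

Pairwise Hamming distances:
  Hap253 vs Hap60: 4
  Hap253 vs Hap53: 3
  Hap253 vs Hap8: 6
  Hap60 vs Hap53: 6
  Hap60 vs Hap8: 6
  Hap53 vs Hap8: 6
The smallest is 3, between Hap253 and Hap53.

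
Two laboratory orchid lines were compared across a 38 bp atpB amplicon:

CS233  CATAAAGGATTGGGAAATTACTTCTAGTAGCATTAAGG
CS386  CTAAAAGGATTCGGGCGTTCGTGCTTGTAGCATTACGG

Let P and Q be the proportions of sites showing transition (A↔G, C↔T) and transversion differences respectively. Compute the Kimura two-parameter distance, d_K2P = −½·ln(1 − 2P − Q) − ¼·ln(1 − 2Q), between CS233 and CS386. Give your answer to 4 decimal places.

0.3698

The sequences differ at positions 2 (A/T, transversion), 3 (T/A, transversion), 12 (G/C, transversion), 15 (A/G, transition), 16 (A/C, transversion), 17 (A/G, transition), 20 (A/C, transversion), 21 (C/G, transversion), 23 (T/G, transversion), 26 (A/T, transversion), 36 (A/C, transversion).
Of the 11 differences, 2 transitions and 9 transversions over 38 sites: P = 2/38 = 0.052632, Q = 9/38 = 0.236842.
d = −0.5·ln(0.657894) − 0.25·ln(0.526316) = −0.5·(-0.418711) − 0.25·(-0.641853) = 0.3698.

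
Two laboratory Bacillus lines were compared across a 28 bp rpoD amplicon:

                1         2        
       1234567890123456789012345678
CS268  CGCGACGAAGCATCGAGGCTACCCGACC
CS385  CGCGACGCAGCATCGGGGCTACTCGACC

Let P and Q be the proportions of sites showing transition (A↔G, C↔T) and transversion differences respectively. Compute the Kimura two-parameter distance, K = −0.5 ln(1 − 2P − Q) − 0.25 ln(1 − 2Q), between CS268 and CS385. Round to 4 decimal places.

The sequences differ at positions 8 (A/C, transversion), 16 (A/G, transition), 23 (C/T, transition).
Of the 3 differences, 2 transitions and 1 transversion over 28 sites: P = 2/28 = 0.071429, Q = 1/28 = 0.035714.
d = −0.5·ln(0.821428) − 0.25·ln(0.928572) = −0.5·(-0.196711) − 0.25·(-0.074107) = 0.1169.

0.1169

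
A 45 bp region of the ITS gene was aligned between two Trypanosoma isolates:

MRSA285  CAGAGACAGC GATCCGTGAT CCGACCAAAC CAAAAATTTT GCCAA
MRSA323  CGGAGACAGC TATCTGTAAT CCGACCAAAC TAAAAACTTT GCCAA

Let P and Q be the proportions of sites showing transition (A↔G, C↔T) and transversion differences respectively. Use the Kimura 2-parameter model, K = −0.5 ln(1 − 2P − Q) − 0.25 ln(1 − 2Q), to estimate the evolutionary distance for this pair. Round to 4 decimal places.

Mismatches occur at site 2 (A↔G, transition), site 11 (G↔T, transversion), site 15 (C↔T, transition), site 18 (G↔A, transition), site 31 (C↔T, transition), site 37 (T↔C, transition).
Of the 6 differences, 5 transitions and 1 transversion over 45 sites: P = 5/45 = 0.111111, Q = 1/45 = 0.022222.
d = −0.5·ln(0.755556) − 0.25·ln(0.955556) = −0.5·(-0.280301) − 0.25·(-0.045462) = 0.1515.

0.1515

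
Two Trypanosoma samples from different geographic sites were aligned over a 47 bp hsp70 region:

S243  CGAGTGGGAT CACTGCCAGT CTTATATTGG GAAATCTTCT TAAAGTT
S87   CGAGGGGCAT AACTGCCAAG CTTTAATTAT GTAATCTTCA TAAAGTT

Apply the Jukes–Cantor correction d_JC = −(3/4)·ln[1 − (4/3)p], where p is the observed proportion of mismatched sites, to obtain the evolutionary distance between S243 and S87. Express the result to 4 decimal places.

Mismatches occur at site 5 (T↔G), site 8 (G↔C), site 11 (C↔A), site 19 (G↔A), site 20 (T↔G), site 24 (A↔T), site 25 (T↔A), site 29 (G↔A), site 30 (G↔T), site 32 (A↔T), site 40 (T↔A).
p = 11/47 = 0.234043.
d = −0.75 · ln(1 − (4/3)·0.234043) = −0.75 · ln(0.687943) = −0.75 · (-0.374049) = 0.2805.

0.2805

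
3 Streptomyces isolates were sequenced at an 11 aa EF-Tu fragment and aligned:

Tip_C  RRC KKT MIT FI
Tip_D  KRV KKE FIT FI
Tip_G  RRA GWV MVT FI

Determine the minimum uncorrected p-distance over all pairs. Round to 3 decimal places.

Pairwise Hamming distances:
  Tip_C vs Tip_D: 4
  Tip_C vs Tip_G: 5
  Tip_D vs Tip_G: 7
The smallest is 4 mismatches, between Tip_C and Tip_D; p = 4/11 = 0.364.

0.364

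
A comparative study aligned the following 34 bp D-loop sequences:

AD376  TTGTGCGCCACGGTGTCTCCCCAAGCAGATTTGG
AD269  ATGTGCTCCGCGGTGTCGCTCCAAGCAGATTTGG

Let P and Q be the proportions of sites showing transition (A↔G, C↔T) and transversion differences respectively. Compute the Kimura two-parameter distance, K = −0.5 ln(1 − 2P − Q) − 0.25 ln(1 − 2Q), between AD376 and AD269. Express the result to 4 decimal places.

0.1638

Differing sites — 1:T/A (Tv); 7:G/T (Tv); 10:A/G (Ti); 18:T/G (Tv); 20:C/T (Ti).
Of the 5 differences, 2 transitions and 3 transversions over 34 sites: P = 2/34 = 0.058824, Q = 3/34 = 0.088235.
d = −0.5·ln(0.794117) − 0.25·ln(0.823530) = −0.5·(-0.230524) − 0.25·(-0.194155) = 0.1638.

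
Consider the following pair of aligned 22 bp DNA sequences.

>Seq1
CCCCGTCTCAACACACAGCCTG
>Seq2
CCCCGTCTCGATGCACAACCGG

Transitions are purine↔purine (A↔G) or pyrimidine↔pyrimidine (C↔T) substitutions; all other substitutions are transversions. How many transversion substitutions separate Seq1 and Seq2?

1

The sequences differ at positions 10 (A/G, transition), 12 (C/T, transition), 13 (A/G, transition), 18 (G/A, transition), 21 (T/G, transversion).
Of the 5 differences, 4 transitions and 1 transversion, so the answer is 1.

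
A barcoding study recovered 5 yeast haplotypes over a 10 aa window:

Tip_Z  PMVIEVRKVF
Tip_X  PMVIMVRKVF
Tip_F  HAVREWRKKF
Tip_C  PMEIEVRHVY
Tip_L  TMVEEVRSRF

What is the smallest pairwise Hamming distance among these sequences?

Pairwise Hamming distances:
  Tip_Z vs Tip_X: 1
  Tip_Z vs Tip_F: 5
  Tip_Z vs Tip_C: 3
  Tip_Z vs Tip_L: 4
  Tip_X vs Tip_F: 6
  Tip_X vs Tip_C: 4
  Tip_X vs Tip_L: 5
  Tip_F vs Tip_C: 8
  Tip_F vs Tip_L: 6
  Tip_C vs Tip_L: 6
The smallest is 1, between Tip_Z and Tip_X.

1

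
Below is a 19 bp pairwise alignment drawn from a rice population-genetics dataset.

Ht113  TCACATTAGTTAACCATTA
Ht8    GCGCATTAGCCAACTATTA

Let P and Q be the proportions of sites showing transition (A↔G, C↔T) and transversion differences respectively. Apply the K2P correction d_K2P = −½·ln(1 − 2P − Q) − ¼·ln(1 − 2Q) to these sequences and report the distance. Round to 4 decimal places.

0.3487

Mismatches occur at site 1 (T→G, transversion), site 3 (A→G, transition), site 10 (T→C, transition), site 11 (T→C, transition), site 15 (C→T, transition).
Of the 5 differences, 4 transitions and 1 transversion over 19 sites: P = 4/19 = 0.210526, Q = 1/19 = 0.052632.
d = −0.5·ln(0.526316) − 0.25·ln(0.894736) = −0.5·(-0.641853) − 0.25·(-0.111227) = 0.3487.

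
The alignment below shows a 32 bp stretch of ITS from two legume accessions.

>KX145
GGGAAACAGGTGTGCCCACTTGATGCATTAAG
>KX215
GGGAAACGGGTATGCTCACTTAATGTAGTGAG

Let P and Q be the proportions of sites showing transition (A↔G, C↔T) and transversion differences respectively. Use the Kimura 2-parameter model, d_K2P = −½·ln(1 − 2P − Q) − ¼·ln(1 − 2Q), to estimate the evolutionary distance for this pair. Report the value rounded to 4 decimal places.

0.2768

Mismatches occur at site 8 (A→G, transition), site 12 (G→A, transition), site 16 (C→T, transition), site 22 (G→A, transition), site 26 (C→T, transition), site 28 (T→G, transversion), site 30 (A→G, transition).
Of the 7 differences, 6 transitions and 1 transversion over 32 sites: P = 6/32 = 0.187500, Q = 1/32 = 0.031250.
d = −0.5·ln(0.593750) − 0.25·ln(0.937500) = −0.5·(-0.521297) − 0.25·(-0.064539) = 0.2768.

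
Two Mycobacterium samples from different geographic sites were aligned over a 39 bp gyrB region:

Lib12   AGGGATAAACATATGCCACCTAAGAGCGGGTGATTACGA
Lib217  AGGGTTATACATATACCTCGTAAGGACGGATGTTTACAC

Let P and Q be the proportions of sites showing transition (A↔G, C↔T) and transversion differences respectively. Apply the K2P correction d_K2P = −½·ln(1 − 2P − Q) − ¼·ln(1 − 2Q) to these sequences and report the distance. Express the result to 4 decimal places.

0.3560

The sequences differ at positions 5 (A/T, transversion), 8 (A/T, transversion), 15 (G/A, transition), 18 (A/T, transversion), 20 (C/G, transversion), 25 (A/G, transition), 26 (G/A, transition), 30 (G/A, transition), 33 (A/T, transversion), 38 (G/A, transition), 39 (A/C, transversion).
Of the 11 differences, 5 transitions and 6 transversions over 39 sites: P = 5/39 = 0.128205, Q = 6/39 = 0.153846.
d = −0.5·ln(0.589744) − 0.25·ln(0.692308) = −0.5·(-0.528067) − 0.25·(-0.367724) = 0.3560.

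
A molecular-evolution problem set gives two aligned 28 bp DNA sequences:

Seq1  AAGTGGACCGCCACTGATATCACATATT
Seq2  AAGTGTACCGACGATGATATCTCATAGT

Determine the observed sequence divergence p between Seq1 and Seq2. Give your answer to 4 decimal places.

0.2143

Mismatches occur at site 6 (G/T), site 11 (C/A), site 13 (A/G), site 14 (C/A), site 22 (A/T), site 27 (T/G).
There are 6 differences over 28 sites, so p = 6/28 = 0.2143.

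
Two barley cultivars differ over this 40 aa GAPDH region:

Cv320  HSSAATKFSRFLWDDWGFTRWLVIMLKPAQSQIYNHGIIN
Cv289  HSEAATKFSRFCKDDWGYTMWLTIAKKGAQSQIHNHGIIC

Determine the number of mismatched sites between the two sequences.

11

Differing sites — 3:S/E; 12:L/C; 13:W/K; 18:F/Y; 20:R/M; 23:V/T; 25:M/A; 26:L/K; 28:P/G; 34:Y/H; 40:N/C.
That gives 11 mismatches out of 40 aligned sites, so the Hamming distance is 11.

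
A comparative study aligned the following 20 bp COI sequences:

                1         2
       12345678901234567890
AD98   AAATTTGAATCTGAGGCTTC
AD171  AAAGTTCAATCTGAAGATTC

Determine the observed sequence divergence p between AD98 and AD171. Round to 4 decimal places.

0.2000

Mismatches occur at site 4 (T→G), site 7 (G→C), site 15 (G→A), site 17 (C→A).
There are 4 differences over 20 sites, so p = 4/20 = 0.2000.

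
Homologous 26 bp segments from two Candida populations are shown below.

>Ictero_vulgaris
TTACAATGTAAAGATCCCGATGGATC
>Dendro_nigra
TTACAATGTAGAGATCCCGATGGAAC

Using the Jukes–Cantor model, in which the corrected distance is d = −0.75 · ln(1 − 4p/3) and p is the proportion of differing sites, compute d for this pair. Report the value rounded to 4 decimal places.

0.0812

Differing sites — 11:A/G; 25:T/A.
p = 2/26 = 0.076923.
d = −0.75 · ln(1 − (4/3)·0.076923) = −0.75 · ln(0.897436) = −0.75 · (-0.108213) = 0.0812.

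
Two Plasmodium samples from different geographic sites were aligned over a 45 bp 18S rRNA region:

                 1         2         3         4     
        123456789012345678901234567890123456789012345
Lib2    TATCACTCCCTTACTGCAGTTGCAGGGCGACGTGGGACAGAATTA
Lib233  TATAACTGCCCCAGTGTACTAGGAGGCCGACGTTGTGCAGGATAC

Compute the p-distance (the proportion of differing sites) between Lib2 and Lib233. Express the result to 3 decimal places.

0.356

Differing sites — 4:C/A; 8:C/G; 11:T/C; 12:T/C; 14:C/G; 17:C/T; 19:G/C; 21:T/A; 23:C/G; 27:G/C; 34:G/T; 36:G/T; 37:A/G; 41:A/G; 44:T/A; 45:A/C.
There are 16 differences over 45 sites, so p = 16/45 = 0.356.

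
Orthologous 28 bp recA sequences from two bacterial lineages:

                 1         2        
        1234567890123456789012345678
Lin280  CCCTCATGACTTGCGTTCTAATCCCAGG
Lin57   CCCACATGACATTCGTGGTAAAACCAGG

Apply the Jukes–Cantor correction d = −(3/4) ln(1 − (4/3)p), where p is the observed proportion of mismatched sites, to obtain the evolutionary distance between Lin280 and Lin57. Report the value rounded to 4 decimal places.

0.3041

Mismatches occur at site 4 (T/A), site 11 (T/A), site 13 (G/T), site 17 (T/G), site 18 (C/G), site 22 (T/A), site 23 (C/A).
p = 7/28 = 0.250000.
d = −0.75 · ln(1 − (4/3)·0.250000) = −0.75 · ln(0.666667) = −0.75 · (-0.405465) = 0.3041.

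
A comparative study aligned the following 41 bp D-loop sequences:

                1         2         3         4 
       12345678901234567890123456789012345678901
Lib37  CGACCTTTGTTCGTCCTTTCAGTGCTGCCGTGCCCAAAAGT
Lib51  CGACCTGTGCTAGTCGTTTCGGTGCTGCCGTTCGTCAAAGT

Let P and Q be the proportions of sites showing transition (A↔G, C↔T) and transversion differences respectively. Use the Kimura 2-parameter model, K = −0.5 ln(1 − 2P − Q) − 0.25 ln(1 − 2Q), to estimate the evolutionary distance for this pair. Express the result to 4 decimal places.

0.2597

The sequences differ at positions 7 (T/G, transversion), 10 (T/C, transition), 12 (C/A, transversion), 16 (C/G, transversion), 21 (A/G, transition), 32 (G/T, transversion), 34 (C/G, transversion), 35 (C/T, transition), 36 (A/C, transversion).
Of the 9 differences, 3 transitions and 6 transversions over 41 sites: P = 3/41 = 0.073171, Q = 6/41 = 0.146341.
d = −0.5·ln(0.707317) − 0.25·ln(0.707318) = −0.5·(-0.346276) − 0.25·(-0.346275) = 0.2597.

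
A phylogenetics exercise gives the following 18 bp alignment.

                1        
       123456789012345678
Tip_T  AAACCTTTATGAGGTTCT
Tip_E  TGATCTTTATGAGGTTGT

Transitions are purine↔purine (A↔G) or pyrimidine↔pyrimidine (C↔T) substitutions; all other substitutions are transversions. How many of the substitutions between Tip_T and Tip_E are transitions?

Mismatches occur at site 1 (A→T, transversion), site 2 (A→G, transition), site 4 (C→T, transition), site 17 (C→G, transversion).
Of the 4 differences, 2 transitions and 2 transversions, so the answer is 2.

2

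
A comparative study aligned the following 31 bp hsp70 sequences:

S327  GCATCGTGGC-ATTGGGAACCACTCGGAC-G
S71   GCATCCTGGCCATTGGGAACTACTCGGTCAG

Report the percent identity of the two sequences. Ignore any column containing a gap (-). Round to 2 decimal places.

Excluding the 2 gap columns leaves 29 comparable sites.
Differing sites — 6:G/C; 21:C/T; 28:A/T.
26 of the 29 comparable sites match, so the percent identity is 26/29 × 100 = 89.66%.

89.66%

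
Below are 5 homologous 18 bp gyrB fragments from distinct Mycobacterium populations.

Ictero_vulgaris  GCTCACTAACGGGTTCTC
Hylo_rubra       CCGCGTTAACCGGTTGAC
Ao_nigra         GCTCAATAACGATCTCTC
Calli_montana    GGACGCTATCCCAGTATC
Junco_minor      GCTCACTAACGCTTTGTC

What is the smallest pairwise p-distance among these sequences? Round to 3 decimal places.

0.167

Pairwise Hamming distances:
  Ictero_vulgaris vs Hylo_rubra: 7
  Ictero_vulgaris vs Ao_nigra: 4
  Ictero_vulgaris vs Calli_montana: 9
  Ictero_vulgaris vs Junco_minor: 3
  Hylo_rubra vs Ao_nigra: 10
  Hylo_rubra vs Calli_montana: 10
  Hylo_rubra vs Junco_minor: 8
  Ao_nigra vs Calli_montana: 10
  Ao_nigra vs Junco_minor: 4
  Calli_montana vs Junco_minor: 8
The smallest is 3 mismatches, between Ictero_vulgaris and Junco_minor; p = 3/18 = 0.167.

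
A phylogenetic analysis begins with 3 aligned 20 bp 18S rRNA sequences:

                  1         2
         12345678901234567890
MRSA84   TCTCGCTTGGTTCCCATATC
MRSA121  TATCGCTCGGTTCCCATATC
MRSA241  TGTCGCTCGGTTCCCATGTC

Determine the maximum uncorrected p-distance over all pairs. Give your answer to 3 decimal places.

0.150

Pairwise Hamming distances:
  MRSA84 vs MRSA121: 2
  MRSA84 vs MRSA241: 3
  MRSA121 vs MRSA241: 2
The largest is 3 mismatches, between MRSA84 and MRSA241; p = 3/20 = 0.150.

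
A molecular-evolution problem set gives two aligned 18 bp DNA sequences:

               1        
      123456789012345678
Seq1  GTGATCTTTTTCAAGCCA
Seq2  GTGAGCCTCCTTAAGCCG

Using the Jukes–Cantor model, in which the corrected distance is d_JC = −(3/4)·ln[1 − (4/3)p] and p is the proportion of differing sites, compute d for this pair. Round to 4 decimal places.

Mismatches occur at site 5 (T/G), site 7 (T/C), site 9 (T/C), site 10 (T/C), site 12 (C/T), site 18 (A/G).
p = 6/18 = 0.333333.
d = −0.75 · ln(1 − (4/3)·0.333333) = −0.75 · ln(0.555556) = −0.75 · (-0.587786) = 0.4408.

0.4408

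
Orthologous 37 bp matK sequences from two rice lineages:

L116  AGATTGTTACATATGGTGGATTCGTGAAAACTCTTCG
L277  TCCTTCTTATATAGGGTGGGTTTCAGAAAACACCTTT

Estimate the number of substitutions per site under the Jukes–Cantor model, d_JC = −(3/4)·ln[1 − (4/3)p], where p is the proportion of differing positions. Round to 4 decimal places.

Mismatches occur at site 1 (A→T), site 2 (G→C), site 3 (A→C), site 6 (G→C), site 10 (C→T), site 14 (T→G), site 20 (A→G), site 23 (C→T), site 24 (G→C), site 25 (T→A), site 32 (T→A), site 34 (T→C), site 36 (C→T), site 37 (G→T).
p = 14/37 = 0.378378.
d = −0.75 · ln(1 − (4/3)·0.378378) = −0.75 · ln(0.495496) = −0.75 · (-0.702196) = 0.5266.

0.5266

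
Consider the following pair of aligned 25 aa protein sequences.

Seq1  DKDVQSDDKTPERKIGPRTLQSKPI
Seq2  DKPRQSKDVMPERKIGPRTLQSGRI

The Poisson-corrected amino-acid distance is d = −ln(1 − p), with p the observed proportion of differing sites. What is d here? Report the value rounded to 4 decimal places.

0.3285

Differing sites — 3:D/P; 4:V/R; 7:D/K; 9:K/V; 10:T/M; 23:K/G; 24:P/R.
p = 7/25 = 0.280000.
d = −ln(1 − 0.280000) = −ln(0.720000) = 0.3285.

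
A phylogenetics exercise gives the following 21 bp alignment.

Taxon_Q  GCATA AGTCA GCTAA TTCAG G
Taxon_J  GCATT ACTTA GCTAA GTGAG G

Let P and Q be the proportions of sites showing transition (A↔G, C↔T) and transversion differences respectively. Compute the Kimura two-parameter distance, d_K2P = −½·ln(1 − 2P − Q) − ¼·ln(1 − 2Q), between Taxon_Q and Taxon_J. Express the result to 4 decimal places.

Differing sites — 5:A/T (Tv); 7:G/C (Tv); 9:C/T (Ti); 16:T/G (Tv); 18:C/G (Tv).
Of the 5 differences, 1 transition and 4 transversions over 21 sites: P = 1/21 = 0.047619, Q = 4/21 = 0.190476.
d = −0.5·ln(0.714286) − 0.25·ln(0.619048) = −0.5·(-0.336472) − 0.25·(-0.479572) = 0.2881.

0.2881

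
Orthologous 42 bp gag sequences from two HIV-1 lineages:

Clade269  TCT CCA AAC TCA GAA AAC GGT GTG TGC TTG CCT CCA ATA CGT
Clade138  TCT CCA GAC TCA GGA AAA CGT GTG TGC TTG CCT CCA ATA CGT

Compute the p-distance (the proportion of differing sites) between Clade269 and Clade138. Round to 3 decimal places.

0.095

Mismatches occur at site 7 (A→G), site 14 (A→G), site 18 (C→A), site 19 (G→C).
There are 4 differences over 42 sites, so p = 4/42 = 0.095.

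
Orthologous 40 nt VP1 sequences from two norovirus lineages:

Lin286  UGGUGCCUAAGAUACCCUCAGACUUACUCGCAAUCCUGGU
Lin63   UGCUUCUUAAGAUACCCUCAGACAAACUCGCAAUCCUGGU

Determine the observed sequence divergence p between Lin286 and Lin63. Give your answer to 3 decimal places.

0.125

Mismatches occur at site 3 (G↔C), site 5 (G↔U), site 7 (C↔U), site 24 (U↔A), site 25 (U↔A).
There are 5 differences over 40 sites, so p = 5/40 = 0.125.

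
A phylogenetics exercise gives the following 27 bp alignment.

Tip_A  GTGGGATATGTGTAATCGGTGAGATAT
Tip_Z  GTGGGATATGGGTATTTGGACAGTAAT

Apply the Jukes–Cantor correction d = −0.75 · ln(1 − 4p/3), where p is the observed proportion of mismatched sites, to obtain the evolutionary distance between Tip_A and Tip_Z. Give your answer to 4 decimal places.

0.3181

Mismatches occur at site 11 (T→G), site 15 (A→T), site 17 (C→T), site 20 (T→A), site 21 (G→C), site 24 (A→T), site 25 (T→A).
p = 7/27 = 0.259259.
d = −0.75 · ln(1 − (4/3)·0.259259) = −0.75 · ln(0.654321) = −0.75 · (-0.424157) = 0.3181.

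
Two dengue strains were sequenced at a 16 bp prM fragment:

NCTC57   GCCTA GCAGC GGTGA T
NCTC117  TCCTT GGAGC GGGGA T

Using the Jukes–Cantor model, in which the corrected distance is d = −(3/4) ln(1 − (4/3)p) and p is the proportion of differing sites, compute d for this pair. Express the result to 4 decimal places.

The sequences differ at positions 1 (G/T), 5 (A/T), 7 (C/G), 13 (T/G).
p = 4/16 = 0.250000.
d = −0.75 · ln(1 − (4/3)·0.250000) = −0.75 · ln(0.666667) = −0.75 · (-0.405465) = 0.3041.

0.3041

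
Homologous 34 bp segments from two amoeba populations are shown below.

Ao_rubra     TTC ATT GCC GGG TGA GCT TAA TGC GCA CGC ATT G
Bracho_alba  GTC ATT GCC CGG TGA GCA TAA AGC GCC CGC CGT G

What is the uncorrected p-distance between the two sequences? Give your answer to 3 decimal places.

Differing sites — 1:T/G; 10:G/C; 18:T/A; 22:T/A; 27:A/C; 31:A/C; 32:T/G.
There are 7 differences over 34 sites, so p = 7/34 = 0.206.

0.206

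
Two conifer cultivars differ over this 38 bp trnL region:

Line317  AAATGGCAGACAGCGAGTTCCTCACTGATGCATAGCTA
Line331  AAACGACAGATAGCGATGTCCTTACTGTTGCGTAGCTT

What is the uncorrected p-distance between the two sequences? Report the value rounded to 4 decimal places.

Mismatches occur at site 4 (T↔C), site 6 (G↔A), site 11 (C↔T), site 17 (G↔T), site 18 (T↔G), site 23 (C↔T), site 28 (A↔T), site 32 (A↔G), site 38 (A↔T).
There are 9 differences over 38 sites, so p = 9/38 = 0.2368.

0.2368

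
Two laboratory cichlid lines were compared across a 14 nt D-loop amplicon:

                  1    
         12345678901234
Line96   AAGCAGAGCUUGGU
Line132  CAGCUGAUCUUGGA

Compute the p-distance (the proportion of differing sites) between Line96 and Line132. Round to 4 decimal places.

0.2857

Mismatches occur at site 1 (A/C), site 5 (A/U), site 8 (G/U), site 14 (U/A).
There are 4 differences over 14 sites, so p = 4/14 = 0.2857.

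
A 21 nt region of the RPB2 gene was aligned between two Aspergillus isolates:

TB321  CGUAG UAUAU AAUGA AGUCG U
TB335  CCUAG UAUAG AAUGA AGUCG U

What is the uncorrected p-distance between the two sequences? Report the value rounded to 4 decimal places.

Differing sites — 2:G/C; 10:U/G.
There are 2 differences over 21 sites, so p = 2/21 = 0.0952.

0.0952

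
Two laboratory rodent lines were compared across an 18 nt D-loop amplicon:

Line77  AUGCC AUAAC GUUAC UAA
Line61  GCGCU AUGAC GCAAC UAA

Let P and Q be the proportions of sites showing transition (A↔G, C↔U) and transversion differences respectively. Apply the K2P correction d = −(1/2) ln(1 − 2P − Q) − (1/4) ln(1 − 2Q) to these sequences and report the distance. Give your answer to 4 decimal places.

Mismatches occur at site 1 (A↔G, transition), site 2 (U↔C, transition), site 5 (C↔U, transition), site 8 (A↔G, transition), site 12 (U↔C, transition), site 13 (U↔A, transversion).
Of the 6 differences, 5 transitions and 1 transversion over 18 sites: P = 5/18 = 0.277778, Q = 1/18 = 0.055556.
d = −0.5·ln(0.388888) − 0.25·ln(0.888888) = −0.5·(-0.944464) − 0.25·(-0.117784) = 0.5017.

0.5017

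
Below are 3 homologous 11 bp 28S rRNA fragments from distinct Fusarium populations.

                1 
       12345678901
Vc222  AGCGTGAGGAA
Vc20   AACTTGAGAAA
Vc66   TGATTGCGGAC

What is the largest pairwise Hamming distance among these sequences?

Pairwise Hamming distances:
  Vc222 vs Vc20: 3
  Vc222 vs Vc66: 5
  Vc20 vs Vc66: 6
The largest is 6, between Vc20 and Vc66.

6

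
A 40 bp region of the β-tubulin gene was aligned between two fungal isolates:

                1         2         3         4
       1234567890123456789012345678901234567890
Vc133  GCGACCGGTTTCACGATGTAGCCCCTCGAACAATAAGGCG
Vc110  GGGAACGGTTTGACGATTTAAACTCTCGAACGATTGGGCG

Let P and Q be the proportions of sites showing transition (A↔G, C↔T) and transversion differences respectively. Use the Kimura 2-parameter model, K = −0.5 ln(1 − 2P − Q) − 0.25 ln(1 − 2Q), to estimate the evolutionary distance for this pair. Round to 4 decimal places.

The sequences differ at positions 2 (C/G, transversion), 5 (C/A, transversion), 12 (C/G, transversion), 18 (G/T, transversion), 21 (G/A, transition), 22 (C/A, transversion), 24 (C/T, transition), 32 (A/G, transition), 35 (A/T, transversion), 36 (A/G, transition).
Of the 10 differences, 4 transitions and 6 transversions over 40 sites: P = 4/40 = 0.100000, Q = 6/40 = 0.150000.
d = −0.5·ln(0.650000) − 0.25·ln(0.700000) = −0.5·(-0.430783) − 0.25·(-0.356675) = 0.3046.

0.3046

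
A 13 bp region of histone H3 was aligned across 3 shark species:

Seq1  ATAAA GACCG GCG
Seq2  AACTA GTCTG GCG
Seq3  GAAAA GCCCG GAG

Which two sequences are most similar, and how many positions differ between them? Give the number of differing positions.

4

Pairwise Hamming distances:
  Seq1 vs Seq2: 5
  Seq1 vs Seq3: 4
  Seq2 vs Seq3: 6
The smallest is 4, between Seq1 and Seq3.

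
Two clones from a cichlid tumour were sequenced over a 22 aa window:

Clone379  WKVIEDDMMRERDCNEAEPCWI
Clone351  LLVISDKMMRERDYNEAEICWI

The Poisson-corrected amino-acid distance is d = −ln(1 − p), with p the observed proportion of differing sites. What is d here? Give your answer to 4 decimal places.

0.3185

Differing sites — 1:W/L; 2:K/L; 5:E/S; 7:D/K; 14:C/Y; 19:P/I.
p = 6/22 = 0.272727.
d = −ln(1 − 0.272727) = −ln(0.727273) = 0.3185.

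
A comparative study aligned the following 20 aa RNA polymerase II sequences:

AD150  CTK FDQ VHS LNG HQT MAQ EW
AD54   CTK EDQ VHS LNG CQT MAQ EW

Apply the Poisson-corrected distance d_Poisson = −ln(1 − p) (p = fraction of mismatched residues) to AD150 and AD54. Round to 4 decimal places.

The sequences differ at positions 4 (F/E), 13 (H/C).
p = 2/20 = 0.100000.
d = −ln(1 − 0.100000) = −ln(0.900000) = 0.1054.

0.1054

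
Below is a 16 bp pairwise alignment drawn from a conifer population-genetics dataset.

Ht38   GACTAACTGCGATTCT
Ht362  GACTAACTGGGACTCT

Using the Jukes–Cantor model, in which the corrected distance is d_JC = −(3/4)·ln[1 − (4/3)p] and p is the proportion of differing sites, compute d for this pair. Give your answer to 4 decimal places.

0.1367

Mismatches occur at site 10 (C→G), site 13 (T→C).
p = 2/16 = 0.125000.
d = −0.75 · ln(1 − (4/3)·0.125000) = −0.75 · ln(0.833333) = −0.75 · (-0.182322) = 0.1367.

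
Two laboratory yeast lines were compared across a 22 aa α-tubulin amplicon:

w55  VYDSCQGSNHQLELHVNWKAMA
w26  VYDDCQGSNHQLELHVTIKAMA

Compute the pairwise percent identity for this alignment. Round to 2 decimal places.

The sequences differ at positions 4 (S/D), 17 (N/T), 18 (W/I).
19 of the 22 sites match, so the percent identity is 19/22 × 100 = 86.36%.

86.36%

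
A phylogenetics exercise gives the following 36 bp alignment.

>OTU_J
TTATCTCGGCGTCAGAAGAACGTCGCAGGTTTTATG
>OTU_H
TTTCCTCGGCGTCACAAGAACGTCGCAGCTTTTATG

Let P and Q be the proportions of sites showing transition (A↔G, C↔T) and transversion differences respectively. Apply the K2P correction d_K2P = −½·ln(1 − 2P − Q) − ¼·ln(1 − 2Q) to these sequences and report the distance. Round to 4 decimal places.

Mismatches occur at site 3 (A→T, transversion), site 4 (T→C, transition), site 15 (G→C, transversion), site 29 (G→C, transversion).
Of the 4 differences, 1 transition and 3 transversions over 36 sites: P = 1/36 = 0.027778, Q = 3/36 = 0.083333.
d = −0.5·ln(0.861111) − 0.25·ln(0.833334) = −0.5·(-0.149532) − 0.25·(-0.182321) = 0.1203.

0.1203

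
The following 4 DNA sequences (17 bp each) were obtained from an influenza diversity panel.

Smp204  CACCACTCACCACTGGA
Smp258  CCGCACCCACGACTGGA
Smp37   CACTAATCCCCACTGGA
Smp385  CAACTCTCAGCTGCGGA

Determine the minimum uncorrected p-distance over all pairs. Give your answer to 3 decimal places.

Pairwise Hamming distances:
  Smp204 vs Smp258: 4
  Smp204 vs Smp37: 3
  Smp204 vs Smp385: 6
  Smp258 vs Smp37: 7
  Smp258 vs Smp385: 9
  Smp37 vs Smp385: 9
The smallest is 3 mismatches, between Smp204 and Smp37; p = 3/17 = 0.176.

0.176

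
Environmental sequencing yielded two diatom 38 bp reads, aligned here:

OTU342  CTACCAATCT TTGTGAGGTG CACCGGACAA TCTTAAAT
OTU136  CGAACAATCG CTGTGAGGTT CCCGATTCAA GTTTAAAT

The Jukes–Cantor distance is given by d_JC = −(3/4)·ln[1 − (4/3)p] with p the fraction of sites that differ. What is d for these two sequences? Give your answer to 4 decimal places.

0.4099

Mismatches occur at site 2 (T↔G), site 4 (C↔A), site 10 (T↔G), site 11 (T↔C), site 20 (G↔T), site 22 (A↔C), site 24 (C↔G), site 25 (G↔A), site 26 (G↔T), site 27 (A↔T), site 31 (T↔G), site 32 (C↔T).
p = 12/38 = 0.315789.
d = −0.75 · ln(1 − (4/3)·0.315789) = −0.75 · ln(0.578948) = −0.75 · (-0.546543) = 0.4099.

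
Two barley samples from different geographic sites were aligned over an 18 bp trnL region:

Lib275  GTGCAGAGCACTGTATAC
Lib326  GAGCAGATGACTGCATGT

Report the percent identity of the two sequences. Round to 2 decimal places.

The sequences differ at positions 2 (T/A), 8 (G/T), 9 (C/G), 14 (T/C), 17 (A/G), 18 (C/T).
12 of the 18 sites match, so the percent identity is 12/18 × 100 = 66.67%.

66.67%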